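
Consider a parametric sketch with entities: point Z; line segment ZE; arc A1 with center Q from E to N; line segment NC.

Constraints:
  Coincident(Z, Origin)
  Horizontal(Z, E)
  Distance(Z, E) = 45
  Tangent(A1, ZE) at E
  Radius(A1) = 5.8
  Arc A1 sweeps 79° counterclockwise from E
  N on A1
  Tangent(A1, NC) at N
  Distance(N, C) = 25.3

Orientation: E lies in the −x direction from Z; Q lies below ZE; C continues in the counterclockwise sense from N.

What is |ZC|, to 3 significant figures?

62.9

On A1, E sits at bearing 90° from Q; a 79° counterclockwise sweep puts N at bearing 169°, so N = Q + 5.8·(cos 169°, sin 169°) = (-50.7, -4.69). A1 meets NC tangentially, so QN is at right angles to NC, so NC runs along (−sin 169°, cos 169°); with |NC| = 25.3, C = (-55.5, -29.5). Then |ZC| = |C − Z| = 62.9.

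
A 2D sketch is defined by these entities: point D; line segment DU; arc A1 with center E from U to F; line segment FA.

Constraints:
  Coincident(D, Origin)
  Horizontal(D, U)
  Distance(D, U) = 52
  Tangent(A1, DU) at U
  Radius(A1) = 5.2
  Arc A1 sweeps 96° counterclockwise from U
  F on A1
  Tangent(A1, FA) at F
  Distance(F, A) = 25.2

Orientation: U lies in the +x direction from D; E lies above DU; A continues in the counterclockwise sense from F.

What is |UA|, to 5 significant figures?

30.910

On A1, U sits at bearing -90° from E; a 96° counterclockwise sweep puts F at bearing 6°, so F = E + 5.2·(cos 6°, sin 6°) = (57.172, 5.7435). Tangency of A1 to FA means the radius EF is perpendicular to FA, so FA runs along (−sin 6°, cos 6°); with |FA| = 25.2, A = (54.537, 30.805). Then |UA| = |A − U| = 30.910.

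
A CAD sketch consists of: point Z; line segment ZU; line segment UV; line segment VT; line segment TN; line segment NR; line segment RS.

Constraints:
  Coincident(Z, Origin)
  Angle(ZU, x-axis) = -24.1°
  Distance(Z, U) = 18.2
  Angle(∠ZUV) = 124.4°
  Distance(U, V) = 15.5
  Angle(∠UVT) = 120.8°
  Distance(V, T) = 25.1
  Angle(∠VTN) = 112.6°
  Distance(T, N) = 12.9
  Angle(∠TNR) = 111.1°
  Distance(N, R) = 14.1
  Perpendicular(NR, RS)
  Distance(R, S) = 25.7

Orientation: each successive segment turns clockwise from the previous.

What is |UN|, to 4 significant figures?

38.02

Z is at the origin; ZU runs at -24.1° with length 18.2, so U = (16.61, -7.432). ∠ZUV = 124.4° gives UV at -79.70° from the x-axis; with |UV| = 15.5, V = (19.39, -22.68). ∠UVT = 120.8° gives VT at -138.9° from the x-axis; with |VT| = 25.1, T = (0.4706, -39.18). ∠VTN = 112.6° gives TN at 153.7° from the x-axis; with |TN| = 12.9, N = (-11.09, -33.47). Then |UN| = |N − U| = 38.02.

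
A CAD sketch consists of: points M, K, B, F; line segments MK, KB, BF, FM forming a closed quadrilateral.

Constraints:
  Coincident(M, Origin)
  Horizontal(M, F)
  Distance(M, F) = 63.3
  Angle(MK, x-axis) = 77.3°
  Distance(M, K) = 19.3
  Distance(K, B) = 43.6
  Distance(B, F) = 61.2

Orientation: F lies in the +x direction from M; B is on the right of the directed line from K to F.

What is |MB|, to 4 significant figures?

25.72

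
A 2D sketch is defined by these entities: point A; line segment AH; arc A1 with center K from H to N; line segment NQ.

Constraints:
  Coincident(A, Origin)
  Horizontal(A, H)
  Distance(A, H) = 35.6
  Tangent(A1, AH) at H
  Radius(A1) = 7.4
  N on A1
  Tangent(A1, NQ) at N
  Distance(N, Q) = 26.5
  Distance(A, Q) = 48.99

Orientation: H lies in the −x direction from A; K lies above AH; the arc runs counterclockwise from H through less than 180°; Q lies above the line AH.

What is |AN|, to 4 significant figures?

29.81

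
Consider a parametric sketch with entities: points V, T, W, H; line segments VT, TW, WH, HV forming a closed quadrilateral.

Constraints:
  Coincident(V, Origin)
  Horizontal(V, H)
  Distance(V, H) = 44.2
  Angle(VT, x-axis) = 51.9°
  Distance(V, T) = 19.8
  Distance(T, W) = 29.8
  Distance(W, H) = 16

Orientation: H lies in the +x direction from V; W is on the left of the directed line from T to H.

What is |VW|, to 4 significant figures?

44.91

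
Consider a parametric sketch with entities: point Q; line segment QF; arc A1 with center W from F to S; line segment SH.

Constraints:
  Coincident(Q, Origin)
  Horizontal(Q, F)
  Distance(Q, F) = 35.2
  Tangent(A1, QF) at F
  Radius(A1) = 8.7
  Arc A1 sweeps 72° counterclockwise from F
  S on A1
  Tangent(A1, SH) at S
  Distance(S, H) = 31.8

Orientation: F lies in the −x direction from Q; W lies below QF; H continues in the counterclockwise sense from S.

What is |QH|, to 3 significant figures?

64.5

Q is at the origin; Q and F share the same y with |QF| = 35.2 and F on the −x side, so F = (-35.2, 0.00). A1 meets QF tangentially, so WF is at right angles to QF, so W = F + (0, -8.7) = (-35.2, -8.70). On A1, F sits at bearing 90° from W; a 72° counterclockwise sweep puts S at bearing 162°, so S = W + 8.7·(cos 162°, sin 162°) = (-43.5, -6.01). Tangency of A1 to SH means the radius WS is perpendicular to SH, so SH runs along (−sin 162°, cos 162°); with |SH| = 31.8, H = (-53.3, -36.3). Then |QH| = |H − Q| = 64.5.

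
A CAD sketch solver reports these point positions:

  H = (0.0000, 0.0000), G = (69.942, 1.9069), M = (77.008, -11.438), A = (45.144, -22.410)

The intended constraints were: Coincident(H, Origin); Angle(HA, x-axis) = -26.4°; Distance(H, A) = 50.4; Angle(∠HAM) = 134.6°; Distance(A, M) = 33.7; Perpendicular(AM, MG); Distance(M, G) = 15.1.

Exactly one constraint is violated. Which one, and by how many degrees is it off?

Perpendicular(AM, MG) — off by 8.90°.

H = (0.00, 0.00) ✓; HA at -26.40° ✓; |HA| = 50.40 ✓; ∠HAM = 134.6° ✓; |AM| = 33.70 ✓; ∠(AM, MG) = 98.90° ✗; |MG| = 15.10 ✓.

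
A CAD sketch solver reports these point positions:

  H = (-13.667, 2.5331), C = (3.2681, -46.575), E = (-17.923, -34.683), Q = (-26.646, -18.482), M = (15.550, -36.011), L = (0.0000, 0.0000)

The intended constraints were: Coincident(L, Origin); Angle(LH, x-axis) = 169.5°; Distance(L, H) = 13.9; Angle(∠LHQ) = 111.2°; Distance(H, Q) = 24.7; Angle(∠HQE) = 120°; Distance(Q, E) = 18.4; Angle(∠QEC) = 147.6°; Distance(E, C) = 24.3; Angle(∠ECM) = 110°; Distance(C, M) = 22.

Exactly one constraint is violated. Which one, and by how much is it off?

Distance(C, M) = 22 — off by 5.80.

L = (0.00, 0.00) ✓; LH at 169.5° ✓; |LH| = 13.90 ✓; ∠LHQ = 111.2° ✓; |HQ| = 24.70 ✓; ∠HQE = 120.0° ✓; |QE| = 18.40 ✓; ∠QEC = 147.6° ✓; |EC| = 24.30 ✓; ∠ECM = 110.0° ✓; |CM| = 16.20 ✗.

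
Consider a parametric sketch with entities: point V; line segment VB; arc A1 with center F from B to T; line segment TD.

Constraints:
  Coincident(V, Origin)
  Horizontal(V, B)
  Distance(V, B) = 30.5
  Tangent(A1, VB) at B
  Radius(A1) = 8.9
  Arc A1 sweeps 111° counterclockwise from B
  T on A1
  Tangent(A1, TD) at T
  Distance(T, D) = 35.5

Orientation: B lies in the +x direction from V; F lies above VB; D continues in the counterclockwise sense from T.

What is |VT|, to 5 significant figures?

40.648

Since A1 is tangent to VB there, FB ⟂ VB, so F = B + (0, 8.9) = (30.500, 8.9000). On A1, B sits at bearing -90° from F; a 111° counterclockwise sweep puts T at bearing 21°, so T = F + 8.9·(cos 21°, sin 21°) = (38.809, 12.089). Then |VT| = |T − V| = 40.648.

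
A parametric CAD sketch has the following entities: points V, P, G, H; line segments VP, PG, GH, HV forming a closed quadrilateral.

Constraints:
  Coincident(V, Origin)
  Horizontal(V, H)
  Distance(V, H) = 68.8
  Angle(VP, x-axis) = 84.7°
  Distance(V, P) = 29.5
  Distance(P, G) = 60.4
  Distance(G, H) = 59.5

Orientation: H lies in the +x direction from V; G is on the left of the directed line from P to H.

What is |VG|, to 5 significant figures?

80.587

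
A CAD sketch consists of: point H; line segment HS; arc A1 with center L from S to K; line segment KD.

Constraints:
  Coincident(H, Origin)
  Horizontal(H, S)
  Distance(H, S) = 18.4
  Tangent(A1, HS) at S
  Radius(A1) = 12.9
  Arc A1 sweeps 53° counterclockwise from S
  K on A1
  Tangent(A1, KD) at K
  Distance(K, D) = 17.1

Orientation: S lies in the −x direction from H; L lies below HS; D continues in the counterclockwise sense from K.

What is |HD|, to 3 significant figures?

43.3

H is at the origin; HS is horizontal with |HS| = 18.4 and S on the −x side, so S = (-18.4, 0.00). Since A1 is tangent to HS there, LS ⟂ HS, so L = S + (0, -12.9) = (-18.4, -12.9). On A1, S sits at bearing 90° from L; a 53° counterclockwise sweep puts K at bearing 143°, so K = L + 12.9·(cos 143°, sin 143°) = (-28.7, -5.14). The tangent condition forces LK to be normal to KD, so KD runs along (−sin 143°, cos 143°); with |KD| = 17.1, D = (-39.0, -18.8). Then |HD| = |D − H| = 43.3.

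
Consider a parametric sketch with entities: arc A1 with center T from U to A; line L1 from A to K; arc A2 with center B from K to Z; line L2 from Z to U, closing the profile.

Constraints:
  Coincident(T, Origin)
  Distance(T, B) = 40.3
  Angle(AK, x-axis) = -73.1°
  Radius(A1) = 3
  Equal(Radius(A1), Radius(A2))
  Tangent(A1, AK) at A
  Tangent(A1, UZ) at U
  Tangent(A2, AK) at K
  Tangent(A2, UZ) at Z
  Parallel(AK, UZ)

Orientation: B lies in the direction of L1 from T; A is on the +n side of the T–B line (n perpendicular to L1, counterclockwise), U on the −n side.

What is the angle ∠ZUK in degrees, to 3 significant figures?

8.47°

The slot axis is L1's direction at -73.1°, so u = (cos -73.1°, sin -73.1°) = (0.291, -0.957) and n = (−sin -73.1°, cos -73.1°) = (0.957, 0.291). T is at the origin and B lies 40.3 along u from T, so B = 40.3·u = (11.7, -38.6). Tangency of A1 to both parallel lines with radius 3.0 puts A and U at T ± 3.0·n: A = (2.87, 0.872), U = (-2.87, -0.872). Equal radii place K and Z the same way about B: K = B + 3.0·n = (14.6, -37.7), Z = B − 3.0·n = (8.84, -39.4). Then cos ∠ZUK = UZ·UK / (|UZ||UK|), giving 8.47°.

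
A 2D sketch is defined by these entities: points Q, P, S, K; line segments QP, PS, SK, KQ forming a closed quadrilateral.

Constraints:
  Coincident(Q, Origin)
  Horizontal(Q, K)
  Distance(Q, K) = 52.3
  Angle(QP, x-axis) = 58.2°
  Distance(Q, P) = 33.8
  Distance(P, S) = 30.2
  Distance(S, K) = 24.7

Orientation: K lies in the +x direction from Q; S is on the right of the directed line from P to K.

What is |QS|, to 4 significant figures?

27.60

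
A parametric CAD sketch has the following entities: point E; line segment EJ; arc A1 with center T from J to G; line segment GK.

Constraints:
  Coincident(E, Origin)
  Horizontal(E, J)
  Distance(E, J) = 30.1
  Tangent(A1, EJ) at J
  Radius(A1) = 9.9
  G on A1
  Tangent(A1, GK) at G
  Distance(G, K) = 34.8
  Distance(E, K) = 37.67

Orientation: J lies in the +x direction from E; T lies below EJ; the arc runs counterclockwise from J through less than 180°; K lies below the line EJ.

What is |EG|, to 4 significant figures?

21.90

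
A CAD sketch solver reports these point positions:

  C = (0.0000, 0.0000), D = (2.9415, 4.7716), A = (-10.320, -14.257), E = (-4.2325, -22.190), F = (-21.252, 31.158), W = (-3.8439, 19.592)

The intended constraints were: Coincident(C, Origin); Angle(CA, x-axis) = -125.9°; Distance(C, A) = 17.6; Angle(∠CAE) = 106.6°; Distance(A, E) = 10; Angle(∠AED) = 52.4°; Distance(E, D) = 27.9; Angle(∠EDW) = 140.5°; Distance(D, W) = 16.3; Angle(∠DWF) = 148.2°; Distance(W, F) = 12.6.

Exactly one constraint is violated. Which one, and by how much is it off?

Distance(W, F) = 12.6 — off by 8.30.

C = (0.00, 0.00) ✓; CA at -125.9° ✓; |CA| = 17.60 ✓; ∠CAE = 106.6° ✓; |AE| = 10.00 ✓; ∠AED = 52.40° ✓; |ED| = 27.90 ✓; ∠EDW = 140.5° ✓; |DW| = 16.30 ✓; ∠DWF = 148.2° ✓; |WF| = 20.90 ✗.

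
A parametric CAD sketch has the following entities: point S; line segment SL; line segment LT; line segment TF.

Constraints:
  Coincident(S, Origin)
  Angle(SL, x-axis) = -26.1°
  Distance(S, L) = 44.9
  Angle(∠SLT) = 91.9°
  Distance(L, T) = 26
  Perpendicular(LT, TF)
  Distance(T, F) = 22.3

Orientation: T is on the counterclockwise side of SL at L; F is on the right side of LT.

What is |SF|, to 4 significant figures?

72.58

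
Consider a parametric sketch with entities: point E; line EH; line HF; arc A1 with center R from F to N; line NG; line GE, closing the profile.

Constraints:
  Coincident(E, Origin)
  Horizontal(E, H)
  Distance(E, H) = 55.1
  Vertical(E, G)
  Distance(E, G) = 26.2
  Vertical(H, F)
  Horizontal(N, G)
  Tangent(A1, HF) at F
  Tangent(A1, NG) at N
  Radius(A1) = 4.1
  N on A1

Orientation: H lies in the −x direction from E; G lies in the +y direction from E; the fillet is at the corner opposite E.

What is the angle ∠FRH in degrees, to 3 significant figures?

79.5°

E is at the origin; E and H share the same y with |EH| = 55.1 and H on the −x side, so H = (-55.1, 0.00). EG is vertical with |EG| = 26.2 and G on the +y side, so G = (0.00, 26.2). The virtual corner opposite E is at (-55.1, 26.2). Since A1 is tangent to HF there, RF ⟂ HF and A1 meets NG tangentially, so RN is at right angles to NG, with radius 4.1, so the center R sits 4.1 in from both sides at R = (-51.0, 22.1). That places the tangent points at F = (-55.1, 22.1) on HF and N = (-51.0, 26.2) on NG. Then cos ∠FRH = RF·RH / (|RF||RH|), giving 79.5°.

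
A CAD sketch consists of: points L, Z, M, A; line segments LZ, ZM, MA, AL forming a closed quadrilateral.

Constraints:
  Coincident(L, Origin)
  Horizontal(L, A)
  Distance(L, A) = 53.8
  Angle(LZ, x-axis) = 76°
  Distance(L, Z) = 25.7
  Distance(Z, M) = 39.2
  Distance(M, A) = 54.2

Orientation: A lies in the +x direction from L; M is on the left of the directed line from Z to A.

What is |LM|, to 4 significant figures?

62.14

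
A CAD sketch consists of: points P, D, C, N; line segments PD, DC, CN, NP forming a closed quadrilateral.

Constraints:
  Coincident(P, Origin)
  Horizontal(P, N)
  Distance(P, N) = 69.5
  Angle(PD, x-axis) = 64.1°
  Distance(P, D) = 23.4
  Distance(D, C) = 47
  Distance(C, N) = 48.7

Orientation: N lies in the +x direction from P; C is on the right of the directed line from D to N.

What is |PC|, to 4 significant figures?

35.16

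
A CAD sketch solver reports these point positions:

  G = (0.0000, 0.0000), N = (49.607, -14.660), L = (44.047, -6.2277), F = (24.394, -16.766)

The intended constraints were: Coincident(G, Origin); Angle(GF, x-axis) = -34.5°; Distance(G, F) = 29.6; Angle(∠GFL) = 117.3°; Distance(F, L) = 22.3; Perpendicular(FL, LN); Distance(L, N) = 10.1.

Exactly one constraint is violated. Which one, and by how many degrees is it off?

Perpendicular(FL, LN) — off by 5.20°.

G = (0.00, 0.00) ✓; GF at -34.50° ✓; |GF| = 29.60 ✓; ∠GFL = 117.3° ✓; |FL| = 22.30 ✓; ∠(FL, LN) = 84.80° ✗; |LN| = 10.10 ✓.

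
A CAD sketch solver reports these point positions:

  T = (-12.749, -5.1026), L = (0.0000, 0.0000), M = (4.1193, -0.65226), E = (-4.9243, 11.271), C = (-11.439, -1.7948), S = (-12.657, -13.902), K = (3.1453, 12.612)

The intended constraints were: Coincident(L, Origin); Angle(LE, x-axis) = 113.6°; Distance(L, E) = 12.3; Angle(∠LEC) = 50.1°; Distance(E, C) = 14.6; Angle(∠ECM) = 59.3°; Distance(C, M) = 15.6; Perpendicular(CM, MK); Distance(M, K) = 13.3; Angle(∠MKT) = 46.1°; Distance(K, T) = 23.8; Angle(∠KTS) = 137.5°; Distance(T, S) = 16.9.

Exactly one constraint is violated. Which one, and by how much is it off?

Distance(T, S) = 16.9 — off by 8.10.

L = (0.00, 0.00) ✓; LE at 113.6° ✓; |LE| = 12.30 ✓; ∠LEC = 50.10° ✓; |EC| = 14.60 ✓; ∠ECM = 59.30° ✓; |CM| = 15.60 ✓; ∠(CM, MK) = 90.00° ✓; |MK| = 13.30 ✓; ∠MKT = 46.10° ✓; |KT| = 23.80 ✓; ∠KTS = 137.5° ✓; |TS| = 8.800 ✗.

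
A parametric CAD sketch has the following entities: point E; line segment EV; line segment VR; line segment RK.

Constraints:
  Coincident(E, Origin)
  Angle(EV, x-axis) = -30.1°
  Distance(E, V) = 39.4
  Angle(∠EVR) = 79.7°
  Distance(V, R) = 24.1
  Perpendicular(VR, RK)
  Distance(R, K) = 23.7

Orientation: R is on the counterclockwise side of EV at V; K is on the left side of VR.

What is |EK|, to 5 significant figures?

22.756

∠EVR = 79.7°, so VR runs at -30.1° + (180° − 79.7°) = 70.200° from the x-axis; with |VR| = 24.1, R = V + 24.1·(cos 70.200°, sin 70.200°) = (42.251, 2.9157). VR ⟂ RK; with |RK| = 23.7 on the left of VR, K = R + 23.7·(-0.94088, 0.33874) = (19.952, 10.944). Then |EK| = |K − E| = 22.756.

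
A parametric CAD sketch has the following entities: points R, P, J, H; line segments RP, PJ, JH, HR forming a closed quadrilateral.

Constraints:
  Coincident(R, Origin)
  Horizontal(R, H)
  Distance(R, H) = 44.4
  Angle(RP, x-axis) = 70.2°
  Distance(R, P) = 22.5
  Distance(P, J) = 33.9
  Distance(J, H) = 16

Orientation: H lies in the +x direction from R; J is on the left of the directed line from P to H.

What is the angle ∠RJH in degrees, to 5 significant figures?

81.156°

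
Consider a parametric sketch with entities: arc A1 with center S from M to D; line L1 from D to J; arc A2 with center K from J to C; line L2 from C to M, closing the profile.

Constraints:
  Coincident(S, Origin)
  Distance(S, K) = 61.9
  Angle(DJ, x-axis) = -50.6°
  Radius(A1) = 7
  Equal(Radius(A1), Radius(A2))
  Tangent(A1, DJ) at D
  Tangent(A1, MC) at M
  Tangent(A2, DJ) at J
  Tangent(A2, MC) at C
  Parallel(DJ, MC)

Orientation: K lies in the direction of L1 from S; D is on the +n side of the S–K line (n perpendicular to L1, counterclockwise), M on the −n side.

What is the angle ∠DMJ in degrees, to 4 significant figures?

77.26°

Tangency of A1 to both parallel lines with radius 7.0 puts D and M at S ± 7.0·n: D = (5.409, 4.443), M = (-5.409, -4.443). Equal radii place J and C the same way about K: J = K + 7.0·n = (44.70, -43.39), C = K − 7.0·n = (33.88, -52.28). Then cos ∠DMJ = MD·MJ / (|MD||MJ|), giving 77.26°.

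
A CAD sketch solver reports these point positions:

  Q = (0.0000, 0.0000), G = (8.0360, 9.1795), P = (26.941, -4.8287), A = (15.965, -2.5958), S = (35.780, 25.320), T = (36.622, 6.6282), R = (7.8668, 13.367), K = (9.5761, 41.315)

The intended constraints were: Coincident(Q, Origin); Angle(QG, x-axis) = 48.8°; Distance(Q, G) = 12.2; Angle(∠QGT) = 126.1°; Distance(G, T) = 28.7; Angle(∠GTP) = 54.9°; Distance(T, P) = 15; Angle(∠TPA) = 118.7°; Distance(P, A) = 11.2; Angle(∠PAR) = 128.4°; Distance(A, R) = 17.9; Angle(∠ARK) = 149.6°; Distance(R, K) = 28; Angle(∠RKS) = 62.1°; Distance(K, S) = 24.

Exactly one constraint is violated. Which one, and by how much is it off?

Distance(K, S) = 24 — off by 6.70.

Q = (0.00, 0.00) ✓; QG at 48.80° ✓; |QG| = 12.20 ✓; ∠QGT = 126.1° ✓; |GT| = 28.70 ✓; ∠GTP = 54.90° ✓; |TP| = 15.00 ✓; ∠TPA = 118.7° ✓; |PA| = 11.20 ✓; ∠PAR = 128.4° ✓; |AR| = 17.90 ✓; ∠ARK = 149.6° ✓; |RK| = 28.00 ✓; ∠RKS = 62.10° ✓; |KS| = 30.70 ✗.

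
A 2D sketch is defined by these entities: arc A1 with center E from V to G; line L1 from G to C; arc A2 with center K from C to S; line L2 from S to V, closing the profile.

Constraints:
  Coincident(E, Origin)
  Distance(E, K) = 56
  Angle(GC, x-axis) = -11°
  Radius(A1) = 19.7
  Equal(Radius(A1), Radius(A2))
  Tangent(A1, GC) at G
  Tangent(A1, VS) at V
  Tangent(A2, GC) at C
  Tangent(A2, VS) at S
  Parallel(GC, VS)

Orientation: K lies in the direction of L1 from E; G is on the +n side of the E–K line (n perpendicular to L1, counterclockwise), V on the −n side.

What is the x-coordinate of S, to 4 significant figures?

51.21

The slot axis is L1's direction at -11.0°, so u = (cos -11.0°, sin -11.0°) = (0.9816, -0.1908) and n = (−sin -11.0°, cos -11.0°) = (0.1908, 0.9816). E is at the origin and K lies 56.0 along u from E, so K = 56.0·u = (54.97, -10.69). Tangency of A1 to both parallel lines with radius 19.7 puts G and V at E ± 19.7·n: G = (3.759, 19.34), V = (-3.759, -19.34). Equal radii place C and S the same way about K: C = K + 19.7·n = (58.73, 8.653), S = K − 19.7·n = (51.21, -30.02). So S.x = 51.21.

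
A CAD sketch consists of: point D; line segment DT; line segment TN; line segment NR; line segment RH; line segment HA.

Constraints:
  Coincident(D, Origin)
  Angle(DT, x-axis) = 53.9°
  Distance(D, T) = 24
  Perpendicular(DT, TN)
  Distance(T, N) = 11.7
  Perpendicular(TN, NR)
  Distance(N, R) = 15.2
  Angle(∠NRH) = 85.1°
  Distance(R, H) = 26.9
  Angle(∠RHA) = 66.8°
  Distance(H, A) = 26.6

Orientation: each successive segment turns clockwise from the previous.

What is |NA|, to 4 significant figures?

17.76

D is at the origin; DT runs at 53.9° with length 24.0, so T = (14.14, 19.39). DT is perpendicular to TN, so TN runs at -36.10°; with |TN| = 11.7, N = (23.59, 12.50). TN is perpendicular to NR, so NR runs at -126.1°; with |NR| = 15.2, R = (14.64, 0.2167). ∠NRH = 85.1° gives RH at 139.0° from the x-axis; with |RH| = 26.9, H = (-5.663, 17.86). ∠RHA = 66.8° gives HA at 25.80° from the x-axis; with |HA| = 26.6, A = (18.29, 29.44). Then |NA| = |A − N| = 17.76.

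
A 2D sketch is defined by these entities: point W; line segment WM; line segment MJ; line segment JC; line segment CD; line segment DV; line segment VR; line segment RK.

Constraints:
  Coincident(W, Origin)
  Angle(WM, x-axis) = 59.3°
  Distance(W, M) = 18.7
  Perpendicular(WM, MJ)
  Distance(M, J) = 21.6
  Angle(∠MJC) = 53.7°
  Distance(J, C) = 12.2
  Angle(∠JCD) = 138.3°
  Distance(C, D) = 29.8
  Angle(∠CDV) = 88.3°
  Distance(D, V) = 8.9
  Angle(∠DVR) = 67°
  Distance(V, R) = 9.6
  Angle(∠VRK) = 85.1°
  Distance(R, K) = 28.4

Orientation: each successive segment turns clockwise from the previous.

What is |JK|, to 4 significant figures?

52.07

W is at the origin; WM runs at 59.3° with length 18.7, so M = (9.547, 16.08). WM is perpendicular to MJ, so MJ runs at -30.70°; with |MJ| = 21.6, J = (28.12, 5.052). ∠MJC = 53.7° gives JC at -157.0° from the x-axis; with |JC| = 12.2, C = (16.89, 0.2846). ∠JCD = 138.3° gives CD at 161.3° from the x-axis; with |CD| = 29.8, D = (-11.34, 9.839). ∠CDV = 88.3° gives DV at 69.60° from the x-axis; with |DV| = 8.9, V = (-8.235, 18.18). ∠DVR = 67.0° gives VR at -43.40° from the x-axis; with |VR| = 9.6, R = (-1.260, 11.58). ∠VRK = 85.1° gives RK at -138.3° from the x-axis; with |RK| = 28.4, K = (-22.46, -7.308). Then |JK| = |K − J| = 52.07.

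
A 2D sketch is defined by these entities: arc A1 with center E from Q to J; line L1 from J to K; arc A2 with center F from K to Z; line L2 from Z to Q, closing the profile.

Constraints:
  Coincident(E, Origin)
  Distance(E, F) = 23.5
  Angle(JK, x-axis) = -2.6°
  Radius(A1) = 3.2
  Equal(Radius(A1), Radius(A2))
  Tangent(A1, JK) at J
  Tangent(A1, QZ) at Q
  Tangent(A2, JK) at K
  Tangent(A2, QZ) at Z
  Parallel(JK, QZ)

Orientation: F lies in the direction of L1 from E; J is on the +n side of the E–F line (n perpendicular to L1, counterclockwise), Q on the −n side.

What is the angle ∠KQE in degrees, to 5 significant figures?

74.766°

Tangency of A1 to both parallel lines with radius 3.2 puts J and Q at E ± 3.2·n: J = (0.14516, 3.1967), Q = (-0.14516, -3.1967). Equal radii place K and Z the same way about F: K = F + 3.2·n = (23.621, 2.1307), Z = F − 3.2·n = (23.331, -4.2627). Then cos ∠KQE = QK·QE / (|QK||QE|), giving 74.766°.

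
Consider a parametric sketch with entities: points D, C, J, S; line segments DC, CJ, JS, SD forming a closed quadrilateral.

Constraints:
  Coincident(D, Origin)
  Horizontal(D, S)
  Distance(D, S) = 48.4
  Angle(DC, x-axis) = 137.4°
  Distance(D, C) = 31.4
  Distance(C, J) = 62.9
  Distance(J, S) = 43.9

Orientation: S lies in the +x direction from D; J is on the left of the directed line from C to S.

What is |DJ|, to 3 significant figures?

55.6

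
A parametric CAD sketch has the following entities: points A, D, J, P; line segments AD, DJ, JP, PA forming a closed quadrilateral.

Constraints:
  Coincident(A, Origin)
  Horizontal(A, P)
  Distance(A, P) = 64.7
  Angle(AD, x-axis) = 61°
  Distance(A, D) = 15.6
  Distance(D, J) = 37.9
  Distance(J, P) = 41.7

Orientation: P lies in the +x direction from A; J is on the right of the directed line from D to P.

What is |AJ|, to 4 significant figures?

33.15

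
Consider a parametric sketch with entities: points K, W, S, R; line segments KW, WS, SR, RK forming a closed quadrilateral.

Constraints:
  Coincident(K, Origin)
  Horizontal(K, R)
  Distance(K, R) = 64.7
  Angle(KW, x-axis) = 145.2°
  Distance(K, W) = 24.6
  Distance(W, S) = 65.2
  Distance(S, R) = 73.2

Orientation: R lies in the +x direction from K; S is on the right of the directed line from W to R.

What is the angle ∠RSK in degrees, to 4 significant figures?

60.83°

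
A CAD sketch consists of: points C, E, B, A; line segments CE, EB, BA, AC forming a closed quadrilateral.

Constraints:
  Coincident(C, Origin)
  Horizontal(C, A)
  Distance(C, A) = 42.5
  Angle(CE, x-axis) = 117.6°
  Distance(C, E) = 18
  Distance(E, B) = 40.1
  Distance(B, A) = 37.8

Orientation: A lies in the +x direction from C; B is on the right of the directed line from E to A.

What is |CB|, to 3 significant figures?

22.1

Checks: |EB| = 40.10 ✓; |BA| = 37.80 ✓.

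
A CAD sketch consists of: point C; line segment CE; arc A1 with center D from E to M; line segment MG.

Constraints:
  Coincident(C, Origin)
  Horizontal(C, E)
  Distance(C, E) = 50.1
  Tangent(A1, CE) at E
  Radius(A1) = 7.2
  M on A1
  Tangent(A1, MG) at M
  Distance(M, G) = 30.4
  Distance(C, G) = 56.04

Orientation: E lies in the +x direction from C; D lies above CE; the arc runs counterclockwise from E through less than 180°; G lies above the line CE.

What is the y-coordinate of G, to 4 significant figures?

37.32

Checks: |DM| = 7.200 ✓; ∠(DM, MG) = 90.00° ✓; |MG| = 30.40 ✓; |CG| = 56.04 ✓.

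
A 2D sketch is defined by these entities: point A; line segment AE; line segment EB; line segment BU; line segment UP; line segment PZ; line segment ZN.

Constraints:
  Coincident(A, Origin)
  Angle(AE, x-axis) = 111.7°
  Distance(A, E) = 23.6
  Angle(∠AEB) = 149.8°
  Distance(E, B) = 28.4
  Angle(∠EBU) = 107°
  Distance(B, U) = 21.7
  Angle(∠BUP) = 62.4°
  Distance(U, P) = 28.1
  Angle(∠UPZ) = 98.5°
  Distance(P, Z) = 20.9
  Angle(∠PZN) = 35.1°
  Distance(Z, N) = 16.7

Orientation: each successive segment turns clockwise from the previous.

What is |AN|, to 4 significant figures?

37.52

A is at the origin; AE runs at 111.7° with length 23.6, so E = (-8.726, 21.93). ∠AEB = 149.8° gives EB at 81.50° from the x-axis; with |EB| = 28.4, B = (-4.528, 50.02). ∠EBU = 107.0° gives BU at 8.500° from the x-axis; with |BU| = 21.7, U = (16.93, 53.22). ∠BUP = 62.4° gives UP at -109.1° from the x-axis; with |UP| = 28.1, P = (7.739, 26.67). ∠UPZ = 98.5° gives PZ at 169.4° from the x-axis; with |PZ| = 20.9, Z = (-12.80, 30.51). ∠PZN = 35.1° gives ZN at 24.50° from the x-axis; with |ZN| = 16.7, N = (2.392, 37.44). Then |AN| = |N − A| = 37.52.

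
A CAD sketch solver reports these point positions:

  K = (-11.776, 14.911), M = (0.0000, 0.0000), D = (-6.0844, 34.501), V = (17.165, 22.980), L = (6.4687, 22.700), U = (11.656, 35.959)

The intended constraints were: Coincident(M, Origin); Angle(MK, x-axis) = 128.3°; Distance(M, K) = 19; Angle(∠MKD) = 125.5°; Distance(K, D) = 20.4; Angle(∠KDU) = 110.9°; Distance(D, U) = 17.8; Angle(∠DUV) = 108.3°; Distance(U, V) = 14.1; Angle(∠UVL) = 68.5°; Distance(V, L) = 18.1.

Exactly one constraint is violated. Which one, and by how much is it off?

Distance(V, L) = 18.1 — off by 7.40.

M = (0.00, 0.00) ✓; MK at 128.3° ✓; |MK| = 19.00 ✓; ∠MKD = 125.5° ✓; |KD| = 20.40 ✓; ∠KDU = 110.9° ✓; |DU| = 17.80 ✓; ∠DUV = 108.3° ✓; |UV| = 14.10 ✓; ∠UVL = 68.50° ✓; |VL| = 10.70 ✗.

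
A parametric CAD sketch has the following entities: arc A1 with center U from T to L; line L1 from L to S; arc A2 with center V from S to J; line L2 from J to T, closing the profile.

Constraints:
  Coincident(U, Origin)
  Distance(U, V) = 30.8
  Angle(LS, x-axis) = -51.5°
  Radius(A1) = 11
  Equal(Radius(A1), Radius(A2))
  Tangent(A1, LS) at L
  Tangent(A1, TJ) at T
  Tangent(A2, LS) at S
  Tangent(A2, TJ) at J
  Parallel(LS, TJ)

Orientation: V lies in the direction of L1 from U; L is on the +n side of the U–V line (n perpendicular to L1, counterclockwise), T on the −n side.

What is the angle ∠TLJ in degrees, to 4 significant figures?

54.46°

The slot axis is L1's direction at -51.5°, so u = (cos -51.5°, sin -51.5°) = (0.6225, -0.7826) and n = (−sin -51.5°, cos -51.5°) = (0.7826, 0.6225). U is at the origin and V lies 30.8 along u from U, so V = 30.8·u = (19.17, -24.10). Tangency of A1 to both parallel lines with radius 11.0 puts L and T at U ± 11.0·n: L = (8.609, 6.848), T = (-8.609, -6.848). Equal radii place S and J the same way about V: S = V + 11.0·n = (27.78, -17.26), J = V − 11.0·n = (10.56, -30.95). Then cos ∠TLJ = LT·LJ / (|LT||LJ|), giving 54.46°.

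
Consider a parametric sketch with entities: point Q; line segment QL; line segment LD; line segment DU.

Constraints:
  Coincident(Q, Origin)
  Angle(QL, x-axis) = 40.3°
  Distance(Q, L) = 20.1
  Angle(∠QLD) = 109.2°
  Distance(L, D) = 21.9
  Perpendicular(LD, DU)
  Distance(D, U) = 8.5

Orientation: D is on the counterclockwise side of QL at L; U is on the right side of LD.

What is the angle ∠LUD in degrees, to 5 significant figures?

68.787°

∠QLD = 109.2°, so LD runs at 40.3° + (180° − 109.2°) = 111.10° from the x-axis; with |LD| = 21.9, D = L + 21.9·(cos 111.10°, sin 111.10°) = (7.4457, 33.432). The perpendicularity gives DU at right angles to LD; with |DU| = 8.5 on the right of LD, U = D + 8.5·(0.93295, 0.36000) = (15.376, 36.492). Then cos ∠LUD = UL·UD / (|UL||UD|), giving 68.787°.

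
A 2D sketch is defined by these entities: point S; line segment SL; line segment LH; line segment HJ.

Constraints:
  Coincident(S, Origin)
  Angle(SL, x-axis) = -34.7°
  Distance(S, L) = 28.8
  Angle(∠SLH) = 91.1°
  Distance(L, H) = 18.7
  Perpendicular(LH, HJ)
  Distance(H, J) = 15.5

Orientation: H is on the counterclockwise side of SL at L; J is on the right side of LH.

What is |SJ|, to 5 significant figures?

48.298

S is at the origin; SL runs at -34.7° with length 28.8, so L = 28.8·(cos -34.7°, sin -34.7°) = (23.678, -16.395). ∠SLH = 91.1°, so LH runs at -34.7° + (180° − 91.1°) = 54.200° from the x-axis; with |LH| = 18.7, H = L + 18.7·(cos 54.200°, sin 54.200°) = (34.616, -1.2284). LH is perpendicular to HJ; with |HJ| = 15.5 on the right of LH, J = H + 15.5·(0.81106, -0.58496) = (47.188, -10.295). Then |SJ| = |J − S| = 48.298.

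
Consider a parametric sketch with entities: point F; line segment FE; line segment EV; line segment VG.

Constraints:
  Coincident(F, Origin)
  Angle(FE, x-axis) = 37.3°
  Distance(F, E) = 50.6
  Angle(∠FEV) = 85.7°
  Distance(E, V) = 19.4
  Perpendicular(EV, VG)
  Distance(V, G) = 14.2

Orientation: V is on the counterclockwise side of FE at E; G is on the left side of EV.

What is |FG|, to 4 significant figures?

39.47

F is at the origin; FE runs at 37.3° with length 50.6, so E = 50.6·(cos 37.3°, sin 37.3°) = (40.25, 30.66). ∠FEV = 85.7°, so EV runs at 37.3° + (180° − 85.7°) = 131.6° from the x-axis; with |EV| = 19.4, V = E + 19.4·(cos 131.6°, sin 131.6°) = (27.37, 45.17). The perpendicularity gives VG at right angles to EV; with |VG| = 14.2 on the left of EV, G = V + 14.2·(-0.7478, -0.6639) = (16.75, 35.74). Then |FG| = |G − F| = 39.47.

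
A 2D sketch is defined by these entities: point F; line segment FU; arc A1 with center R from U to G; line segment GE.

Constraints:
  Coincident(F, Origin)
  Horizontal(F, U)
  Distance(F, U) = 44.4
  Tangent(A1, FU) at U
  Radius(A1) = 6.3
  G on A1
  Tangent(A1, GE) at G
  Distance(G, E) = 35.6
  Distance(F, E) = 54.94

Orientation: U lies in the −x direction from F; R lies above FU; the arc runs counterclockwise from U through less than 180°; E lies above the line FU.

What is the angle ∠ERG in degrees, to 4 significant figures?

79.96°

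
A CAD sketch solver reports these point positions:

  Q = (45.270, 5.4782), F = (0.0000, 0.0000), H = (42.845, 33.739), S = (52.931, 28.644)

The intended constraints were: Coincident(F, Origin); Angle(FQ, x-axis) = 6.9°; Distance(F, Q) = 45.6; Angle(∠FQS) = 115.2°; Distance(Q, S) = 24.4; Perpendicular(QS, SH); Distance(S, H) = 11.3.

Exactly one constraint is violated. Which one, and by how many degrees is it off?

Perpendicular(QS, SH) — off by 8.50°.

F = (0.00, 0.00) ✓; FQ at 6.900° ✓; |FQ| = 45.60 ✓; ∠FQS = 115.2° ✓; |QS| = 24.40 ✓; ∠(QS, SH) = 81.50° ✗; |SH| = 11.30 ✓.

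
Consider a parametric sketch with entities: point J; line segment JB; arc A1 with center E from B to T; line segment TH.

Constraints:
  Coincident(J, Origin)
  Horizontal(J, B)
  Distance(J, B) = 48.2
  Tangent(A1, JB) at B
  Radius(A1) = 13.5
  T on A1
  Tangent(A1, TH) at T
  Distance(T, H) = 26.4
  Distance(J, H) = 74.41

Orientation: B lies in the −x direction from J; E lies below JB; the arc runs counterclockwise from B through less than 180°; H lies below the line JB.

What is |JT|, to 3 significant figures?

62.9

J is at the origin; J and B share the same y with |JB| = 48.2 and B on the −x side, so B = (-48.2, 0.00). A1 meets JB tangentially, so EB is at right angles to JB, so E = B + (0, -13.5) = (-48.2, -13.5). Since ET ⟂ TH (tangency), |EH| = √(13.5² + 26.4²) = 29.7 regardless of where T sits on A1. So H lies on both circle(J, 74.41) and circle(E, 29.7); the below-JB intersection is H = (-63.4, -39.0). T is the foot of the tangent from H: T = (-61.7, -12.6).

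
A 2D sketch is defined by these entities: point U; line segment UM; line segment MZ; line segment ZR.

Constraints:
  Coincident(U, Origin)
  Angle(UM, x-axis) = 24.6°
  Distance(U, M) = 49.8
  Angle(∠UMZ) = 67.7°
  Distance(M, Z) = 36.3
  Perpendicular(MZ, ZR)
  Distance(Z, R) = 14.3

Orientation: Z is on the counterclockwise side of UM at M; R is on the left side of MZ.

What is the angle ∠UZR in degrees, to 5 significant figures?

20.692°

U is at the origin; UM runs at 24.6° with length 49.8, so M = 49.8·(cos 24.6°, sin 24.6°) = (45.280, 20.731). ∠UMZ = 67.7°, so MZ runs at 24.6° + (180° − 67.7°) = 136.90° from the x-axis; with |MZ| = 36.3, Z = M + 36.3·(cos 136.90°, sin 136.90°) = (18.775, 45.534). MZ ⟂ ZR; with |ZR| = 14.3 on the left of MZ, R = Z + 14.3·(-0.68327, -0.73016) = (9.0043, 35.092). Then cos ∠UZR = ZU·ZR / (|ZU||ZR|), giving 20.692°.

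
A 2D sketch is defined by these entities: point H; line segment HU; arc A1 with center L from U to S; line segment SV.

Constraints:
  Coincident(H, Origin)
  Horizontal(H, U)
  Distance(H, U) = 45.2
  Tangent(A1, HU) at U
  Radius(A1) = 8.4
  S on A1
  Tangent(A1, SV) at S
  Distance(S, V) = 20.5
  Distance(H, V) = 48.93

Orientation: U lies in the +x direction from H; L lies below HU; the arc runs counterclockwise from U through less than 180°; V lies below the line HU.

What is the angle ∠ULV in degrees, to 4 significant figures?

163.5°

Checks: |LS| = 8.400 ✓; ∠(LS, SV) = 90.00° ✓; |SV| = 20.50 ✓; |HV| = 48.93 ✓.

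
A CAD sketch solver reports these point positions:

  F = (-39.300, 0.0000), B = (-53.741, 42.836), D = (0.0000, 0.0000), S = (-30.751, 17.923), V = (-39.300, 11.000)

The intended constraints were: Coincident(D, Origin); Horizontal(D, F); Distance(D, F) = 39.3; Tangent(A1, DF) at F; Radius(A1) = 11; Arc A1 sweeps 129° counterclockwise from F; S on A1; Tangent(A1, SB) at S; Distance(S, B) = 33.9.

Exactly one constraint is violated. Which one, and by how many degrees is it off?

Tangent(A1, SB) at S — off by 3.70°.

D = (0.00, 0.00) ✓; D.y = 0.00, F.y = 0.00 ✓; |DF| = 39.30 ✓; ∠(VF, FD) = 90.00° ✓; |VF| = 11.00 ✓; bearing(V→S) − bearing(V→F) = 129.0° ✓; |VS| = 11.00 ✓; ∠(VS, SB) = 86.30° ✗; |SB| = 33.90 ✓.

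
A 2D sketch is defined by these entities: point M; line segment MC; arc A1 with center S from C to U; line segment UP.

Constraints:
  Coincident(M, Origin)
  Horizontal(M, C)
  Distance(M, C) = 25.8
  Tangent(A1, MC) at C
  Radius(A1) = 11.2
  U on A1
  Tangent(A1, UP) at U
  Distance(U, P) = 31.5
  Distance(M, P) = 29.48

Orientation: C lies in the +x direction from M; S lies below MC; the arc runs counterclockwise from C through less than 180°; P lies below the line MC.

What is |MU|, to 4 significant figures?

17.47

M is at the origin; MC is horizontal with |MC| = 25.8 and C on the +x side, so C = (25.80, 0.000). Since A1 is tangent to MC there, SC ⟂ MC, so S = C + (0, -11.2) = (25.80, -11.20). Since SU ⟂ UP (tangency), |SP| = √(11.2² + 31.5²) = 33.43 regardless of where U sits on A1. So P lies on both circle(M, 29.48) and circle(S, 33.43); the below-MC intersection is P = (-2.247, -29.39). U is the foot of the tangent from P: U = (16.91, -4.389).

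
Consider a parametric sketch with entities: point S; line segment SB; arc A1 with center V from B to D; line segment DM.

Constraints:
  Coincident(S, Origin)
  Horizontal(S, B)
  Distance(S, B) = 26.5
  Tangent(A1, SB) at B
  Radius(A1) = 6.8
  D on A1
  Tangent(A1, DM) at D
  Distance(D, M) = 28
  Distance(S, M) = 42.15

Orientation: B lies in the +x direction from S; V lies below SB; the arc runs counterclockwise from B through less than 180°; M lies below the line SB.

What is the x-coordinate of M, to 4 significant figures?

22.90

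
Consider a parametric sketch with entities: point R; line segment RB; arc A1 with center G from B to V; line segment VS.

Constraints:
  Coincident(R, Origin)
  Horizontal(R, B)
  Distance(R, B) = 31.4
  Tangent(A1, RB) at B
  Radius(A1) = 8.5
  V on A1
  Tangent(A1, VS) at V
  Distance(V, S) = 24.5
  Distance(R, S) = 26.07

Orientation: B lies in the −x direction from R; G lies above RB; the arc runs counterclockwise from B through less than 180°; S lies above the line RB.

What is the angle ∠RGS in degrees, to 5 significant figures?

51.467°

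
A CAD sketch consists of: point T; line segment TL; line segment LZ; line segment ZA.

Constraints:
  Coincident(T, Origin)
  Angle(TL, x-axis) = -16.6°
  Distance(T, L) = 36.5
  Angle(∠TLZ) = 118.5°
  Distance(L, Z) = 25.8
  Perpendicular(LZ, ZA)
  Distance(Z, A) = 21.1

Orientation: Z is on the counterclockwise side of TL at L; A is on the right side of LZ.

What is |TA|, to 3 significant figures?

68.5

T is at the origin; TL runs at -16.6° with length 36.5, so L = 36.5·(cos -16.6°, sin -16.6°) = (35.0, -10.4). ∠TLZ = 118.5°, so LZ runs at -16.6° + (180° − 118.5°) = 44.9° from the x-axis; with |LZ| = 25.8, Z = L + 25.8·(cos 44.9°, sin 44.9°) = (53.3, 7.78). LZ is perpendicular to ZA; with |ZA| = 21.1 on the right of LZ, A = Z + 21.1·(0.706, -0.708) = (68.1, -7.16). Then |TA| = |A − T| = 68.5.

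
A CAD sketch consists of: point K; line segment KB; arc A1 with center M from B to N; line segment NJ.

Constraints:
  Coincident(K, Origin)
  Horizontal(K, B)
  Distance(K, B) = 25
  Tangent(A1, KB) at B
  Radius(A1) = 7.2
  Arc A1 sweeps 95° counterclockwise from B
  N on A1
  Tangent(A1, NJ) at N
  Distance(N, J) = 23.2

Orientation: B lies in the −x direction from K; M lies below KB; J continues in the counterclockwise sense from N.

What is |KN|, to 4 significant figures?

33.11

K is at the origin; K and B share the same y with |KB| = 25.0 and B on the −x side, so B = (-25.00, 0.000). The tangent condition forces MB to be normal to KB, so M = B + (0, -7.2) = (-25.00, -7.200). On A1, B sits at bearing 90° from M; a 95° counterclockwise sweep puts N at bearing 185°, so N = M + 7.2·(cos 185°, sin 185°) = (-32.17, -7.828). Then |KN| = |N − K| = 33.11.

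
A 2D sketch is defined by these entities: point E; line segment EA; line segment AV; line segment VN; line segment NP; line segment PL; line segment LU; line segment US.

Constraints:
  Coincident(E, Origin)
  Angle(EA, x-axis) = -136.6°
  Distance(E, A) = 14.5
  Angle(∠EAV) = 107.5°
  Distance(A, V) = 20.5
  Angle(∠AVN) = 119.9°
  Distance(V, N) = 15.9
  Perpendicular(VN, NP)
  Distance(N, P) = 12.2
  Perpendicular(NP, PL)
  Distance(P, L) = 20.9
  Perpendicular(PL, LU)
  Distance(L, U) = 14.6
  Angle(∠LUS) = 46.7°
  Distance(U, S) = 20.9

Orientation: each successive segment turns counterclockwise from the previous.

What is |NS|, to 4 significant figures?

13.22

E is at the origin; EA runs at -136.6° with length 14.5, so A = (-10.54, -9.963). ∠EAV = 107.5° gives AV at -64.10° from the x-axis; with |AV| = 20.5, V = (-1.581, -28.40). ∠AVN = 119.9° gives VN at -4.000° from the x-axis; with |VN| = 15.9, N = (14.28, -29.51). The perpendicularity gives NP at right angles to VN, so NP runs at 86.00°; with |NP| = 12.2, P = (15.13, -17.34). NP is perpendicular to PL, so PL runs at 176.0°; with |PL| = 20.9, L = (-5.718, -15.88). PL ⟂ LU, so LU runs at -94.00°; with |LU| = 14.6, U = (-6.736, -30.45). ∠LUS = 46.7° gives US at 39.30° from the x-axis; with |US| = 20.9, S = (9.437, -17.21). Then |NS| = |S − N| = 13.22.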